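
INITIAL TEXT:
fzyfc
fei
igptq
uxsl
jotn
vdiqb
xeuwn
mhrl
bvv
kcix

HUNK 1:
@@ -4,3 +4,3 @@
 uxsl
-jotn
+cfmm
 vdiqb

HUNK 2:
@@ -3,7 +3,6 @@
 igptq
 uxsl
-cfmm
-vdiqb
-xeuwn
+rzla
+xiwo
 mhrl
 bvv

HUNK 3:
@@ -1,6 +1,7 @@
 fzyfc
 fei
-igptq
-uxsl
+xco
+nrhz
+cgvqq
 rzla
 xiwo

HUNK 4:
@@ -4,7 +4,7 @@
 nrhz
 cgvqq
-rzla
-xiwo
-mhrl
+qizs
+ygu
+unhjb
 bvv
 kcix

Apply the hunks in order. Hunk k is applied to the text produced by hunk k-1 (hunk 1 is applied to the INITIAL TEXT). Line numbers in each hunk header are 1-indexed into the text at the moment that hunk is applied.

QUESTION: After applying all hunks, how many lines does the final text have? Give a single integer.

Hunk 1: at line 4 remove [jotn] add [cfmm] -> 10 lines: fzyfc fei igptq uxsl cfmm vdiqb xeuwn mhrl bvv kcix
Hunk 2: at line 3 remove [cfmm,vdiqb,xeuwn] add [rzla,xiwo] -> 9 lines: fzyfc fei igptq uxsl rzla xiwo mhrl bvv kcix
Hunk 3: at line 1 remove [igptq,uxsl] add [xco,nrhz,cgvqq] -> 10 lines: fzyfc fei xco nrhz cgvqq rzla xiwo mhrl bvv kcix
Hunk 4: at line 4 remove [rzla,xiwo,mhrl] add [qizs,ygu,unhjb] -> 10 lines: fzyfc fei xco nrhz cgvqq qizs ygu unhjb bvv kcix
Final line count: 10

Answer: 10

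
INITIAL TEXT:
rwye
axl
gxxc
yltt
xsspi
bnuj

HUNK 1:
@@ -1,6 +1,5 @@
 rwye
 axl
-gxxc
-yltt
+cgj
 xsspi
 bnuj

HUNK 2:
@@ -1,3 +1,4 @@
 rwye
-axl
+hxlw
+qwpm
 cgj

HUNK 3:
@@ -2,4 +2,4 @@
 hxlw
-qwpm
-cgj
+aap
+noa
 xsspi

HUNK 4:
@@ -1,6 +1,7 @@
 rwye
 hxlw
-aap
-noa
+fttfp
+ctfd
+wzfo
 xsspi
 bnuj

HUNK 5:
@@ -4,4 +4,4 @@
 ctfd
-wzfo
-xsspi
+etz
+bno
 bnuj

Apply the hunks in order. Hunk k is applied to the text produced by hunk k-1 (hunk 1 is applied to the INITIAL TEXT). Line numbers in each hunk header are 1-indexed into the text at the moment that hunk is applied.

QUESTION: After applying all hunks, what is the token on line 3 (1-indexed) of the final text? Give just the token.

Hunk 1: at line 1 remove [gxxc,yltt] add [cgj] -> 5 lines: rwye axl cgj xsspi bnuj
Hunk 2: at line 1 remove [axl] add [hxlw,qwpm] -> 6 lines: rwye hxlw qwpm cgj xsspi bnuj
Hunk 3: at line 2 remove [qwpm,cgj] add [aap,noa] -> 6 lines: rwye hxlw aap noa xsspi bnuj
Hunk 4: at line 1 remove [aap,noa] add [fttfp,ctfd,wzfo] -> 7 lines: rwye hxlw fttfp ctfd wzfo xsspi bnuj
Hunk 5: at line 4 remove [wzfo,xsspi] add [etz,bno] -> 7 lines: rwye hxlw fttfp ctfd etz bno bnuj
Final line 3: fttfp

Answer: fttfp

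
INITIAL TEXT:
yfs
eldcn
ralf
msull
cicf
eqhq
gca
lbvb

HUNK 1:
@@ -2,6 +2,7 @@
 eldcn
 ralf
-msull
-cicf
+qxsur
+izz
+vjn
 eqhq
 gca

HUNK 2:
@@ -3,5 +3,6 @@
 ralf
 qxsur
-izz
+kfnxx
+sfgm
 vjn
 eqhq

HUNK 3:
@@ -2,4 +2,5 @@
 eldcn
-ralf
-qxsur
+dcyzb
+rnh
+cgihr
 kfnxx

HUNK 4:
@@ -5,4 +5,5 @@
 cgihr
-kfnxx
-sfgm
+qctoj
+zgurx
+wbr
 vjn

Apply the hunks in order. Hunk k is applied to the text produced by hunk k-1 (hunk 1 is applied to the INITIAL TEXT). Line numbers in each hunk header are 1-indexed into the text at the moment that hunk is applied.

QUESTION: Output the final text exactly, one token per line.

Answer: yfs
eldcn
dcyzb
rnh
cgihr
qctoj
zgurx
wbr
vjn
eqhq
gca
lbvb

Derivation:
Hunk 1: at line 2 remove [msull,cicf] add [qxsur,izz,vjn] -> 9 lines: yfs eldcn ralf qxsur izz vjn eqhq gca lbvb
Hunk 2: at line 3 remove [izz] add [kfnxx,sfgm] -> 10 lines: yfs eldcn ralf qxsur kfnxx sfgm vjn eqhq gca lbvb
Hunk 3: at line 2 remove [ralf,qxsur] add [dcyzb,rnh,cgihr] -> 11 lines: yfs eldcn dcyzb rnh cgihr kfnxx sfgm vjn eqhq gca lbvb
Hunk 4: at line 5 remove [kfnxx,sfgm] add [qctoj,zgurx,wbr] -> 12 lines: yfs eldcn dcyzb rnh cgihr qctoj zgurx wbr vjn eqhq gca lbvb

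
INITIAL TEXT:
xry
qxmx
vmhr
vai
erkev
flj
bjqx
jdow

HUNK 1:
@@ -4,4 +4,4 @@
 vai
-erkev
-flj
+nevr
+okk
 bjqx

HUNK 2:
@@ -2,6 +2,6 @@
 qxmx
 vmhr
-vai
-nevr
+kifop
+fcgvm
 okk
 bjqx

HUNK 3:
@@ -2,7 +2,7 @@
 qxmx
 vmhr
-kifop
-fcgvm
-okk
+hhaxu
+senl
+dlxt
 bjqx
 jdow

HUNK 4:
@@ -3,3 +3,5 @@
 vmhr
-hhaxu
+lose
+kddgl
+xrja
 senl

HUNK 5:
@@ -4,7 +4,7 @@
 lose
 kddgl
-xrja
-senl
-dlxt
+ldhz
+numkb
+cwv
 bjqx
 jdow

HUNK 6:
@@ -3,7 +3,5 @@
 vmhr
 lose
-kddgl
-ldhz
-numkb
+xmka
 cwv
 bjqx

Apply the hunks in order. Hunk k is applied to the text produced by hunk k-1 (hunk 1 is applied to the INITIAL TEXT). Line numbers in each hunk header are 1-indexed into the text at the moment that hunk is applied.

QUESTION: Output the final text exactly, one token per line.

Answer: xry
qxmx
vmhr
lose
xmka
cwv
bjqx
jdow

Derivation:
Hunk 1: at line 4 remove [erkev,flj] add [nevr,okk] -> 8 lines: xry qxmx vmhr vai nevr okk bjqx jdow
Hunk 2: at line 2 remove [vai,nevr] add [kifop,fcgvm] -> 8 lines: xry qxmx vmhr kifop fcgvm okk bjqx jdow
Hunk 3: at line 2 remove [kifop,fcgvm,okk] add [hhaxu,senl,dlxt] -> 8 lines: xry qxmx vmhr hhaxu senl dlxt bjqx jdow
Hunk 4: at line 3 remove [hhaxu] add [lose,kddgl,xrja] -> 10 lines: xry qxmx vmhr lose kddgl xrja senl dlxt bjqx jdow
Hunk 5: at line 4 remove [xrja,senl,dlxt] add [ldhz,numkb,cwv] -> 10 lines: xry qxmx vmhr lose kddgl ldhz numkb cwv bjqx jdow
Hunk 6: at line 3 remove [kddgl,ldhz,numkb] add [xmka] -> 8 lines: xry qxmx vmhr lose xmka cwv bjqx jdow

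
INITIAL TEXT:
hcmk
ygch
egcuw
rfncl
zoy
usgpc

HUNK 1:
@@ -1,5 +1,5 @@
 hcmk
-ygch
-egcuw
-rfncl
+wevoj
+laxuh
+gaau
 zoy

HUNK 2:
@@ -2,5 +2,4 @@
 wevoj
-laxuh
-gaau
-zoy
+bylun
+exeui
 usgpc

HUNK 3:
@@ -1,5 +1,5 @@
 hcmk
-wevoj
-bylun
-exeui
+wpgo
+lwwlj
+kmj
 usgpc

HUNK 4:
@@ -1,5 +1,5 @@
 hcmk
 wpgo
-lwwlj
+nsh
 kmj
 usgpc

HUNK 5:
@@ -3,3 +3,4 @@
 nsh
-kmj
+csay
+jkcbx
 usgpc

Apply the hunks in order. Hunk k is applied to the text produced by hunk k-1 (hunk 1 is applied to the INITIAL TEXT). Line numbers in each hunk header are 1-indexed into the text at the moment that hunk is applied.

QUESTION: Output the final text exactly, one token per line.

Hunk 1: at line 1 remove [ygch,egcuw,rfncl] add [wevoj,laxuh,gaau] -> 6 lines: hcmk wevoj laxuh gaau zoy usgpc
Hunk 2: at line 2 remove [laxuh,gaau,zoy] add [bylun,exeui] -> 5 lines: hcmk wevoj bylun exeui usgpc
Hunk 3: at line 1 remove [wevoj,bylun,exeui] add [wpgo,lwwlj,kmj] -> 5 lines: hcmk wpgo lwwlj kmj usgpc
Hunk 4: at line 1 remove [lwwlj] add [nsh] -> 5 lines: hcmk wpgo nsh kmj usgpc
Hunk 5: at line 3 remove [kmj] add [csay,jkcbx] -> 6 lines: hcmk wpgo nsh csay jkcbx usgpc

Answer: hcmk
wpgo
nsh
csay
jkcbx
usgpc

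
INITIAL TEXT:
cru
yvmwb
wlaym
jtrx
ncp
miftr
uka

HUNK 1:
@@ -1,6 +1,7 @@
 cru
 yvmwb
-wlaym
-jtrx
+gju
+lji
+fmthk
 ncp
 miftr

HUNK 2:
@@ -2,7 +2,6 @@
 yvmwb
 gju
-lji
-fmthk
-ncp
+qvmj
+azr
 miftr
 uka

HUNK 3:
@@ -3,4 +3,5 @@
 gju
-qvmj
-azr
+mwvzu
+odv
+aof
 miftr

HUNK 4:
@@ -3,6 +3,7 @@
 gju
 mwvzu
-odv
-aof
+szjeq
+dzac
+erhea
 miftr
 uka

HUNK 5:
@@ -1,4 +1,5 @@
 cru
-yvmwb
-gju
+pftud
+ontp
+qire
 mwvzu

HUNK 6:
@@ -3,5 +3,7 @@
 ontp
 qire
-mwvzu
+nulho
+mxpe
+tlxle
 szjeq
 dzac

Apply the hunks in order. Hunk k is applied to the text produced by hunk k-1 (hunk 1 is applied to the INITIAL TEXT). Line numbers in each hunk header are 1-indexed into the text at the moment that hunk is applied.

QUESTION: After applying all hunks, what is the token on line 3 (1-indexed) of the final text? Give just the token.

Hunk 1: at line 1 remove [wlaym,jtrx] add [gju,lji,fmthk] -> 8 lines: cru yvmwb gju lji fmthk ncp miftr uka
Hunk 2: at line 2 remove [lji,fmthk,ncp] add [qvmj,azr] -> 7 lines: cru yvmwb gju qvmj azr miftr uka
Hunk 3: at line 3 remove [qvmj,azr] add [mwvzu,odv,aof] -> 8 lines: cru yvmwb gju mwvzu odv aof miftr uka
Hunk 4: at line 3 remove [odv,aof] add [szjeq,dzac,erhea] -> 9 lines: cru yvmwb gju mwvzu szjeq dzac erhea miftr uka
Hunk 5: at line 1 remove [yvmwb,gju] add [pftud,ontp,qire] -> 10 lines: cru pftud ontp qire mwvzu szjeq dzac erhea miftr uka
Hunk 6: at line 3 remove [mwvzu] add [nulho,mxpe,tlxle] -> 12 lines: cru pftud ontp qire nulho mxpe tlxle szjeq dzac erhea miftr uka
Final line 3: ontp

Answer: ontp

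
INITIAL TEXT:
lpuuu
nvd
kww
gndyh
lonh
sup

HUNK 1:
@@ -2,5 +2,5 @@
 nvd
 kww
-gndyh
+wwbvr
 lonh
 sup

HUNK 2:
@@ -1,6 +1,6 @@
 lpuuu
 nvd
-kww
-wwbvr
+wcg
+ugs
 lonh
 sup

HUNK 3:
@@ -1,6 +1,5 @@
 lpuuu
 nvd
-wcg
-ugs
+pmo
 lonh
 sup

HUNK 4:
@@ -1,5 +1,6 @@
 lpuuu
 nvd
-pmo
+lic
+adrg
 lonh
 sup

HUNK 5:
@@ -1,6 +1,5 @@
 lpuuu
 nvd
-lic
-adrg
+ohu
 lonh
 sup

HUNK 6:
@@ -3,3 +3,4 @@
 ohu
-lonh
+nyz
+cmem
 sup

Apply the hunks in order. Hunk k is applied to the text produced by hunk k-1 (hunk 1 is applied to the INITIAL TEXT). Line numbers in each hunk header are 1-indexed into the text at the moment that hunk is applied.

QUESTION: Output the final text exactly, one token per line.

Answer: lpuuu
nvd
ohu
nyz
cmem
sup

Derivation:
Hunk 1: at line 2 remove [gndyh] add [wwbvr] -> 6 lines: lpuuu nvd kww wwbvr lonh sup
Hunk 2: at line 1 remove [kww,wwbvr] add [wcg,ugs] -> 6 lines: lpuuu nvd wcg ugs lonh sup
Hunk 3: at line 1 remove [wcg,ugs] add [pmo] -> 5 lines: lpuuu nvd pmo lonh sup
Hunk 4: at line 1 remove [pmo] add [lic,adrg] -> 6 lines: lpuuu nvd lic adrg lonh sup
Hunk 5: at line 1 remove [lic,adrg] add [ohu] -> 5 lines: lpuuu nvd ohu lonh sup
Hunk 6: at line 3 remove [lonh] add [nyz,cmem] -> 6 lines: lpuuu nvd ohu nyz cmem sup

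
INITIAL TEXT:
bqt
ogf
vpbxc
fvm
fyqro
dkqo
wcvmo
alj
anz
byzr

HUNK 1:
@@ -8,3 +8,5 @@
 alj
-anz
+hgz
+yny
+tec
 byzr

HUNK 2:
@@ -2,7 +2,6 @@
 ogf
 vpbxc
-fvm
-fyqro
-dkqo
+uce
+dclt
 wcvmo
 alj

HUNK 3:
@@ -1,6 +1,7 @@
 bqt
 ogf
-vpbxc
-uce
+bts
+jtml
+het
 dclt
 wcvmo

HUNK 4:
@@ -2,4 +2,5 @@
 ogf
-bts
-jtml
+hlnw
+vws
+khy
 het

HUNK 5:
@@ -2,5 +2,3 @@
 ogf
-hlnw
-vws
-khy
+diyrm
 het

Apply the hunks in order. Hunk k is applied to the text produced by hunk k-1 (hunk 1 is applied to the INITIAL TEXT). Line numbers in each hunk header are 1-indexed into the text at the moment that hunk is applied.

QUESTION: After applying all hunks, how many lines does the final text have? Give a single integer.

Answer: 11

Derivation:
Hunk 1: at line 8 remove [anz] add [hgz,yny,tec] -> 12 lines: bqt ogf vpbxc fvm fyqro dkqo wcvmo alj hgz yny tec byzr
Hunk 2: at line 2 remove [fvm,fyqro,dkqo] add [uce,dclt] -> 11 lines: bqt ogf vpbxc uce dclt wcvmo alj hgz yny tec byzr
Hunk 3: at line 1 remove [vpbxc,uce] add [bts,jtml,het] -> 12 lines: bqt ogf bts jtml het dclt wcvmo alj hgz yny tec byzr
Hunk 4: at line 2 remove [bts,jtml] add [hlnw,vws,khy] -> 13 lines: bqt ogf hlnw vws khy het dclt wcvmo alj hgz yny tec byzr
Hunk 5: at line 2 remove [hlnw,vws,khy] add [diyrm] -> 11 lines: bqt ogf diyrm het dclt wcvmo alj hgz yny tec byzr
Final line count: 11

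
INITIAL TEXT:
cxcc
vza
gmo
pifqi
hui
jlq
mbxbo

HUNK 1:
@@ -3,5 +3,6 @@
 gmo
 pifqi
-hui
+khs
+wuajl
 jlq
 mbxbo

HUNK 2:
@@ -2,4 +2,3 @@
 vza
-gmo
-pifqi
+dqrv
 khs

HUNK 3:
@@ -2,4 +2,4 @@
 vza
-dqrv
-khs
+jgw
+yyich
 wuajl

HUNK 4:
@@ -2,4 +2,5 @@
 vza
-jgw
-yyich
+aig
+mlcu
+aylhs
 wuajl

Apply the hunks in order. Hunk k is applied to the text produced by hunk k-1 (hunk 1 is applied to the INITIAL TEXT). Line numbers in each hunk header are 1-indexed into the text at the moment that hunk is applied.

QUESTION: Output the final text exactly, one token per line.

Hunk 1: at line 3 remove [hui] add [khs,wuajl] -> 8 lines: cxcc vza gmo pifqi khs wuajl jlq mbxbo
Hunk 2: at line 2 remove [gmo,pifqi] add [dqrv] -> 7 lines: cxcc vza dqrv khs wuajl jlq mbxbo
Hunk 3: at line 2 remove [dqrv,khs] add [jgw,yyich] -> 7 lines: cxcc vza jgw yyich wuajl jlq mbxbo
Hunk 4: at line 2 remove [jgw,yyich] add [aig,mlcu,aylhs] -> 8 lines: cxcc vza aig mlcu aylhs wuajl jlq mbxbo

Answer: cxcc
vza
aig
mlcu
aylhs
wuajl
jlq
mbxbo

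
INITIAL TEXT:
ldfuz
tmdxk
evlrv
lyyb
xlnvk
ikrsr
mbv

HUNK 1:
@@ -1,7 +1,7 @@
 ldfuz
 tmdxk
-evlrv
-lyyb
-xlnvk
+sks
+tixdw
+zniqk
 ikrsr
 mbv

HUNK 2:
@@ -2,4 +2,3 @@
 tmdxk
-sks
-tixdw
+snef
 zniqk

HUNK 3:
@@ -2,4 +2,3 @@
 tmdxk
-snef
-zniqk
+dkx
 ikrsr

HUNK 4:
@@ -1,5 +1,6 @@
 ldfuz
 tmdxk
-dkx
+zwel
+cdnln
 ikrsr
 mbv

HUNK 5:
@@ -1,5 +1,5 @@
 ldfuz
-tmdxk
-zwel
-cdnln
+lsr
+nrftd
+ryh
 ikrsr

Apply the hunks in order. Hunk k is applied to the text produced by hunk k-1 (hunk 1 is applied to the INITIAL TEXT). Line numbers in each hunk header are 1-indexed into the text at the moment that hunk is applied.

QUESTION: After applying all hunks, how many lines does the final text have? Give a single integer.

Hunk 1: at line 1 remove [evlrv,lyyb,xlnvk] add [sks,tixdw,zniqk] -> 7 lines: ldfuz tmdxk sks tixdw zniqk ikrsr mbv
Hunk 2: at line 2 remove [sks,tixdw] add [snef] -> 6 lines: ldfuz tmdxk snef zniqk ikrsr mbv
Hunk 3: at line 2 remove [snef,zniqk] add [dkx] -> 5 lines: ldfuz tmdxk dkx ikrsr mbv
Hunk 4: at line 1 remove [dkx] add [zwel,cdnln] -> 6 lines: ldfuz tmdxk zwel cdnln ikrsr mbv
Hunk 5: at line 1 remove [tmdxk,zwel,cdnln] add [lsr,nrftd,ryh] -> 6 lines: ldfuz lsr nrftd ryh ikrsr mbv
Final line count: 6

Answer: 6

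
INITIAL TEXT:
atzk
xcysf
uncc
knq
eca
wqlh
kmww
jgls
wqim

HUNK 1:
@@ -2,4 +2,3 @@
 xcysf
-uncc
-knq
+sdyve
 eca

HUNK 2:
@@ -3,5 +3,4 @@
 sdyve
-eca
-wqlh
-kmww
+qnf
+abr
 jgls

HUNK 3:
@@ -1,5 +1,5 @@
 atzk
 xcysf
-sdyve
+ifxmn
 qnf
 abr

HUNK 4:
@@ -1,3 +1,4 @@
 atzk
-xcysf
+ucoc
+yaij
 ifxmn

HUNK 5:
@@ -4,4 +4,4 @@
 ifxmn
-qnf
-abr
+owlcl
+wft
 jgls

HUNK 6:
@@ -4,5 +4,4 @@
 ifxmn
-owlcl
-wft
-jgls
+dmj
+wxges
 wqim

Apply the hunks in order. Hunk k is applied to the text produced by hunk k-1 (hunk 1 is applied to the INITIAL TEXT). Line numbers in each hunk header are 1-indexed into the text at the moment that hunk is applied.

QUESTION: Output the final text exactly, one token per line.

Hunk 1: at line 2 remove [uncc,knq] add [sdyve] -> 8 lines: atzk xcysf sdyve eca wqlh kmww jgls wqim
Hunk 2: at line 3 remove [eca,wqlh,kmww] add [qnf,abr] -> 7 lines: atzk xcysf sdyve qnf abr jgls wqim
Hunk 3: at line 1 remove [sdyve] add [ifxmn] -> 7 lines: atzk xcysf ifxmn qnf abr jgls wqim
Hunk 4: at line 1 remove [xcysf] add [ucoc,yaij] -> 8 lines: atzk ucoc yaij ifxmn qnf abr jgls wqim
Hunk 5: at line 4 remove [qnf,abr] add [owlcl,wft] -> 8 lines: atzk ucoc yaij ifxmn owlcl wft jgls wqim
Hunk 6: at line 4 remove [owlcl,wft,jgls] add [dmj,wxges] -> 7 lines: atzk ucoc yaij ifxmn dmj wxges wqim

Answer: atzk
ucoc
yaij
ifxmn
dmj
wxges
wqim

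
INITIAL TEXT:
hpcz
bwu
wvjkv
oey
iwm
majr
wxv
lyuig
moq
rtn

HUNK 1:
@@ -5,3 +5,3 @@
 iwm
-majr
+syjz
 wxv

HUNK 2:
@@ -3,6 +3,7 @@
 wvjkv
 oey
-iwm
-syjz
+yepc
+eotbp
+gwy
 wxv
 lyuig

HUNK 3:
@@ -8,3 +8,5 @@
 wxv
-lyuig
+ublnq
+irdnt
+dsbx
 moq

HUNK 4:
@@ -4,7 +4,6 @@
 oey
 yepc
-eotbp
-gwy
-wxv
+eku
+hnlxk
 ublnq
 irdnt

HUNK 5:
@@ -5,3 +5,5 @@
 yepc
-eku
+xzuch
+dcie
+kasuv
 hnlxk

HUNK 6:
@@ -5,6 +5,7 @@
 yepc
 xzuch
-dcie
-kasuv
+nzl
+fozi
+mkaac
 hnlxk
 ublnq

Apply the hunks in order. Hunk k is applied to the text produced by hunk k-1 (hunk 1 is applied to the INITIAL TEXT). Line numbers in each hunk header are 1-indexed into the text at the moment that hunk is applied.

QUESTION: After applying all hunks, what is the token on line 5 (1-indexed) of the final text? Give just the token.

Hunk 1: at line 5 remove [majr] add [syjz] -> 10 lines: hpcz bwu wvjkv oey iwm syjz wxv lyuig moq rtn
Hunk 2: at line 3 remove [iwm,syjz] add [yepc,eotbp,gwy] -> 11 lines: hpcz bwu wvjkv oey yepc eotbp gwy wxv lyuig moq rtn
Hunk 3: at line 8 remove [lyuig] add [ublnq,irdnt,dsbx] -> 13 lines: hpcz bwu wvjkv oey yepc eotbp gwy wxv ublnq irdnt dsbx moq rtn
Hunk 4: at line 4 remove [eotbp,gwy,wxv] add [eku,hnlxk] -> 12 lines: hpcz bwu wvjkv oey yepc eku hnlxk ublnq irdnt dsbx moq rtn
Hunk 5: at line 5 remove [eku] add [xzuch,dcie,kasuv] -> 14 lines: hpcz bwu wvjkv oey yepc xzuch dcie kasuv hnlxk ublnq irdnt dsbx moq rtn
Hunk 6: at line 5 remove [dcie,kasuv] add [nzl,fozi,mkaac] -> 15 lines: hpcz bwu wvjkv oey yepc xzuch nzl fozi mkaac hnlxk ublnq irdnt dsbx moq rtn
Final line 5: yepc

Answer: yepc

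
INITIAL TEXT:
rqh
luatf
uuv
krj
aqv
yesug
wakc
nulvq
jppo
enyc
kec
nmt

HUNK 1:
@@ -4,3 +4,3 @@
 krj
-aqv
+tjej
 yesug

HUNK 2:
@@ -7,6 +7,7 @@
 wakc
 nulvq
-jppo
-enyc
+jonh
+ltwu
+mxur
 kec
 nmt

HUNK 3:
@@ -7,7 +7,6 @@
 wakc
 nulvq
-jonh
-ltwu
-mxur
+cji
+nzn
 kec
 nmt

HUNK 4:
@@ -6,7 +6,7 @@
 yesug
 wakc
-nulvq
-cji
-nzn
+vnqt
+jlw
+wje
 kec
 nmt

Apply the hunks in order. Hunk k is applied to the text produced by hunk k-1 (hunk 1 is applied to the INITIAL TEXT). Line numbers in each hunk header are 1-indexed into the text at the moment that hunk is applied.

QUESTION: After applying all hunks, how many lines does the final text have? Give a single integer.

Hunk 1: at line 4 remove [aqv] add [tjej] -> 12 lines: rqh luatf uuv krj tjej yesug wakc nulvq jppo enyc kec nmt
Hunk 2: at line 7 remove [jppo,enyc] add [jonh,ltwu,mxur] -> 13 lines: rqh luatf uuv krj tjej yesug wakc nulvq jonh ltwu mxur kec nmt
Hunk 3: at line 7 remove [jonh,ltwu,mxur] add [cji,nzn] -> 12 lines: rqh luatf uuv krj tjej yesug wakc nulvq cji nzn kec nmt
Hunk 4: at line 6 remove [nulvq,cji,nzn] add [vnqt,jlw,wje] -> 12 lines: rqh luatf uuv krj tjej yesug wakc vnqt jlw wje kec nmt
Final line count: 12

Answer: 12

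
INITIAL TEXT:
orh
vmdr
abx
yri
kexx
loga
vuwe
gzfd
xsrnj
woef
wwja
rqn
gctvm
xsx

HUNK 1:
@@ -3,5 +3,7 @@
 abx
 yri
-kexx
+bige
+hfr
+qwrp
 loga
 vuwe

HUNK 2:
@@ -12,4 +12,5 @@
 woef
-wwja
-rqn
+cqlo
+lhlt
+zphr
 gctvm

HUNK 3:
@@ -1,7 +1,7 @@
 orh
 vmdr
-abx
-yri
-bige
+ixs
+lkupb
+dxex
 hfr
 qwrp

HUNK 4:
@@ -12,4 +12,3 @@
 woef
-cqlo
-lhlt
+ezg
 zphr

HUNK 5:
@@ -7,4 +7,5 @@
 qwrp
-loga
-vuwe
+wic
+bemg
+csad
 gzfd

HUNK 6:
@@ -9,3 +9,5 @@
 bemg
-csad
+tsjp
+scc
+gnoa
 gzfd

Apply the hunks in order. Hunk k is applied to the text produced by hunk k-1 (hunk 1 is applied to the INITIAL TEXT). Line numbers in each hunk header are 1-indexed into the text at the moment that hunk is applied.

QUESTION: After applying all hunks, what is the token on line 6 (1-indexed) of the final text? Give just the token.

Answer: hfr

Derivation:
Hunk 1: at line 3 remove [kexx] add [bige,hfr,qwrp] -> 16 lines: orh vmdr abx yri bige hfr qwrp loga vuwe gzfd xsrnj woef wwja rqn gctvm xsx
Hunk 2: at line 12 remove [wwja,rqn] add [cqlo,lhlt,zphr] -> 17 lines: orh vmdr abx yri bige hfr qwrp loga vuwe gzfd xsrnj woef cqlo lhlt zphr gctvm xsx
Hunk 3: at line 1 remove [abx,yri,bige] add [ixs,lkupb,dxex] -> 17 lines: orh vmdr ixs lkupb dxex hfr qwrp loga vuwe gzfd xsrnj woef cqlo lhlt zphr gctvm xsx
Hunk 4: at line 12 remove [cqlo,lhlt] add [ezg] -> 16 lines: orh vmdr ixs lkupb dxex hfr qwrp loga vuwe gzfd xsrnj woef ezg zphr gctvm xsx
Hunk 5: at line 7 remove [loga,vuwe] add [wic,bemg,csad] -> 17 lines: orh vmdr ixs lkupb dxex hfr qwrp wic bemg csad gzfd xsrnj woef ezg zphr gctvm xsx
Hunk 6: at line 9 remove [csad] add [tsjp,scc,gnoa] -> 19 lines: orh vmdr ixs lkupb dxex hfr qwrp wic bemg tsjp scc gnoa gzfd xsrnj woef ezg zphr gctvm xsx
Final line 6: hfr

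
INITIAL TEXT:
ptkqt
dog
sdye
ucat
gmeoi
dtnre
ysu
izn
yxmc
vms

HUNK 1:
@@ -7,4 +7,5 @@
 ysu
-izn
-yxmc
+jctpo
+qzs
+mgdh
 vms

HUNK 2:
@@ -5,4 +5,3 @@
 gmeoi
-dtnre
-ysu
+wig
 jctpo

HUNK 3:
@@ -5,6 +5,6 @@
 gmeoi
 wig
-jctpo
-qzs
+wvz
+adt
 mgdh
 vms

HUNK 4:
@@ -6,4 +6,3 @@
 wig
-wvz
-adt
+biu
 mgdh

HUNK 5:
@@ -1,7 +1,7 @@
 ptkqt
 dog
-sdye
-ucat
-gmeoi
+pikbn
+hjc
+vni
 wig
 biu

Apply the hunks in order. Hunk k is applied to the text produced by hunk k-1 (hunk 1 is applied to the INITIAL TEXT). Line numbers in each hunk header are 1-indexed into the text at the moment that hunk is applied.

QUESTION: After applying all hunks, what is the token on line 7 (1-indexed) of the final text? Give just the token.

Answer: biu

Derivation:
Hunk 1: at line 7 remove [izn,yxmc] add [jctpo,qzs,mgdh] -> 11 lines: ptkqt dog sdye ucat gmeoi dtnre ysu jctpo qzs mgdh vms
Hunk 2: at line 5 remove [dtnre,ysu] add [wig] -> 10 lines: ptkqt dog sdye ucat gmeoi wig jctpo qzs mgdh vms
Hunk 3: at line 5 remove [jctpo,qzs] add [wvz,adt] -> 10 lines: ptkqt dog sdye ucat gmeoi wig wvz adt mgdh vms
Hunk 4: at line 6 remove [wvz,adt] add [biu] -> 9 lines: ptkqt dog sdye ucat gmeoi wig biu mgdh vms
Hunk 5: at line 1 remove [sdye,ucat,gmeoi] add [pikbn,hjc,vni] -> 9 lines: ptkqt dog pikbn hjc vni wig biu mgdh vms
Final line 7: biu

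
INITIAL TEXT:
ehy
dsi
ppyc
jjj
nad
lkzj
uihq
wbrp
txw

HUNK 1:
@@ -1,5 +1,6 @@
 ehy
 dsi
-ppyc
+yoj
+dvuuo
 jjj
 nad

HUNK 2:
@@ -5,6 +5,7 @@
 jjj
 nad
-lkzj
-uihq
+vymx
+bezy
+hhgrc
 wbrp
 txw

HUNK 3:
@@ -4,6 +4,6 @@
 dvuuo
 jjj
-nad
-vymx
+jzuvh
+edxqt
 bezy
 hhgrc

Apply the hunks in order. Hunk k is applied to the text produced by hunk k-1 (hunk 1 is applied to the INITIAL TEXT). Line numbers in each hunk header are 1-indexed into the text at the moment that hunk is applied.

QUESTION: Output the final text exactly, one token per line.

Answer: ehy
dsi
yoj
dvuuo
jjj
jzuvh
edxqt
bezy
hhgrc
wbrp
txw

Derivation:
Hunk 1: at line 1 remove [ppyc] add [yoj,dvuuo] -> 10 lines: ehy dsi yoj dvuuo jjj nad lkzj uihq wbrp txw
Hunk 2: at line 5 remove [lkzj,uihq] add [vymx,bezy,hhgrc] -> 11 lines: ehy dsi yoj dvuuo jjj nad vymx bezy hhgrc wbrp txw
Hunk 3: at line 4 remove [nad,vymx] add [jzuvh,edxqt] -> 11 lines: ehy dsi yoj dvuuo jjj jzuvh edxqt bezy hhgrc wbrp txw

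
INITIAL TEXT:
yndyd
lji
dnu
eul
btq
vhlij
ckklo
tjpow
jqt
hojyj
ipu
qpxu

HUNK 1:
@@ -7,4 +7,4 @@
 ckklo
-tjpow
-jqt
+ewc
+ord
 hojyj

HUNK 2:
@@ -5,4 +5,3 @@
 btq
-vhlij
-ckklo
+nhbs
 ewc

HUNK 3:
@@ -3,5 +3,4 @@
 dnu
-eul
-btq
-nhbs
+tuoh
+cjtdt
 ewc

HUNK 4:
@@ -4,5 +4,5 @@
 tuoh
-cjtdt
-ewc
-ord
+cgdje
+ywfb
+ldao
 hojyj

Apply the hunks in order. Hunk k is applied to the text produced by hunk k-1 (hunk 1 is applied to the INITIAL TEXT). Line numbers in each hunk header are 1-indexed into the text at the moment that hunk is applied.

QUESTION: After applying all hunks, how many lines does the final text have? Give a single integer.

Answer: 10

Derivation:
Hunk 1: at line 7 remove [tjpow,jqt] add [ewc,ord] -> 12 lines: yndyd lji dnu eul btq vhlij ckklo ewc ord hojyj ipu qpxu
Hunk 2: at line 5 remove [vhlij,ckklo] add [nhbs] -> 11 lines: yndyd lji dnu eul btq nhbs ewc ord hojyj ipu qpxu
Hunk 3: at line 3 remove [eul,btq,nhbs] add [tuoh,cjtdt] -> 10 lines: yndyd lji dnu tuoh cjtdt ewc ord hojyj ipu qpxu
Hunk 4: at line 4 remove [cjtdt,ewc,ord] add [cgdje,ywfb,ldao] -> 10 lines: yndyd lji dnu tuoh cgdje ywfb ldao hojyj ipu qpxu
Final line count: 10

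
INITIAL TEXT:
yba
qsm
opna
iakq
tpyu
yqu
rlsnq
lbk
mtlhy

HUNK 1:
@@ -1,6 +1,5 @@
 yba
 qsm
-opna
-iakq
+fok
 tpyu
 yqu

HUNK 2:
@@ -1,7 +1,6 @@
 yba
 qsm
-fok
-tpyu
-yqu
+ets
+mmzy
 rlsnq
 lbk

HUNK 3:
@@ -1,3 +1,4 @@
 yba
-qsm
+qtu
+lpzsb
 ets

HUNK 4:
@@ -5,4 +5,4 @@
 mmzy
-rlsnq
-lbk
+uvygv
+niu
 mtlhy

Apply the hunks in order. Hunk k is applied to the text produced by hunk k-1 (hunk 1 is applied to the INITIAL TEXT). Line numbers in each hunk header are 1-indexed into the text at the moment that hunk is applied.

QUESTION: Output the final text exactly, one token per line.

Hunk 1: at line 1 remove [opna,iakq] add [fok] -> 8 lines: yba qsm fok tpyu yqu rlsnq lbk mtlhy
Hunk 2: at line 1 remove [fok,tpyu,yqu] add [ets,mmzy] -> 7 lines: yba qsm ets mmzy rlsnq lbk mtlhy
Hunk 3: at line 1 remove [qsm] add [qtu,lpzsb] -> 8 lines: yba qtu lpzsb ets mmzy rlsnq lbk mtlhy
Hunk 4: at line 5 remove [rlsnq,lbk] add [uvygv,niu] -> 8 lines: yba qtu lpzsb ets mmzy uvygv niu mtlhy

Answer: yba
qtu
lpzsb
ets
mmzy
uvygv
niu
mtlhy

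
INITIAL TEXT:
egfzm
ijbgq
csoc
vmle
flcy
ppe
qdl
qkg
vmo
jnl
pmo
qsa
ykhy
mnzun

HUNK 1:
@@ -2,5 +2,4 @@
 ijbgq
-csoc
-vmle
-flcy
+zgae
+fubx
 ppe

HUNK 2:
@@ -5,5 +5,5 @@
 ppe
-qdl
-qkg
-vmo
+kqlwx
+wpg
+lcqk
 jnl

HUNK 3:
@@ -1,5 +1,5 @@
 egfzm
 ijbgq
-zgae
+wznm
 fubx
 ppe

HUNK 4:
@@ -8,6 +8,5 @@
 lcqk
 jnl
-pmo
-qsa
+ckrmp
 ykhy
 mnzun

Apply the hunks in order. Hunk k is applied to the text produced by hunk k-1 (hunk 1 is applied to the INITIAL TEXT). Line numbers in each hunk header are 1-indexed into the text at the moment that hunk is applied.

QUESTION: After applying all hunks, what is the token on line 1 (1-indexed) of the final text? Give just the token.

Answer: egfzm

Derivation:
Hunk 1: at line 2 remove [csoc,vmle,flcy] add [zgae,fubx] -> 13 lines: egfzm ijbgq zgae fubx ppe qdl qkg vmo jnl pmo qsa ykhy mnzun
Hunk 2: at line 5 remove [qdl,qkg,vmo] add [kqlwx,wpg,lcqk] -> 13 lines: egfzm ijbgq zgae fubx ppe kqlwx wpg lcqk jnl pmo qsa ykhy mnzun
Hunk 3: at line 1 remove [zgae] add [wznm] -> 13 lines: egfzm ijbgq wznm fubx ppe kqlwx wpg lcqk jnl pmo qsa ykhy mnzun
Hunk 4: at line 8 remove [pmo,qsa] add [ckrmp] -> 12 lines: egfzm ijbgq wznm fubx ppe kqlwx wpg lcqk jnl ckrmp ykhy mnzun
Final line 1: egfzm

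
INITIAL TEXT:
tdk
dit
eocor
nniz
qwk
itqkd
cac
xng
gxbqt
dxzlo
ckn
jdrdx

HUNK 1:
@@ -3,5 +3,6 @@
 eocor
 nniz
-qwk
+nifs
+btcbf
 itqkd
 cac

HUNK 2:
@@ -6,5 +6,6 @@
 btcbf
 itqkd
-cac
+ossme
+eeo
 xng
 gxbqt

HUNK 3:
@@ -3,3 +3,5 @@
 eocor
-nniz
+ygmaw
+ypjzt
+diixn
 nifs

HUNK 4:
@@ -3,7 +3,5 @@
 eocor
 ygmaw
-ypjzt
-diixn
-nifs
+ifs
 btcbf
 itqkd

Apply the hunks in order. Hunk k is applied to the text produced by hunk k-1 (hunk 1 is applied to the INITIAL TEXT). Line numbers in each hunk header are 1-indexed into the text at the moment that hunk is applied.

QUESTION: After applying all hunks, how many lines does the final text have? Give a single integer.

Hunk 1: at line 3 remove [qwk] add [nifs,btcbf] -> 13 lines: tdk dit eocor nniz nifs btcbf itqkd cac xng gxbqt dxzlo ckn jdrdx
Hunk 2: at line 6 remove [cac] add [ossme,eeo] -> 14 lines: tdk dit eocor nniz nifs btcbf itqkd ossme eeo xng gxbqt dxzlo ckn jdrdx
Hunk 3: at line 3 remove [nniz] add [ygmaw,ypjzt,diixn] -> 16 lines: tdk dit eocor ygmaw ypjzt diixn nifs btcbf itqkd ossme eeo xng gxbqt dxzlo ckn jdrdx
Hunk 4: at line 3 remove [ypjzt,diixn,nifs] add [ifs] -> 14 lines: tdk dit eocor ygmaw ifs btcbf itqkd ossme eeo xng gxbqt dxzlo ckn jdrdx
Final line count: 14

Answer: 14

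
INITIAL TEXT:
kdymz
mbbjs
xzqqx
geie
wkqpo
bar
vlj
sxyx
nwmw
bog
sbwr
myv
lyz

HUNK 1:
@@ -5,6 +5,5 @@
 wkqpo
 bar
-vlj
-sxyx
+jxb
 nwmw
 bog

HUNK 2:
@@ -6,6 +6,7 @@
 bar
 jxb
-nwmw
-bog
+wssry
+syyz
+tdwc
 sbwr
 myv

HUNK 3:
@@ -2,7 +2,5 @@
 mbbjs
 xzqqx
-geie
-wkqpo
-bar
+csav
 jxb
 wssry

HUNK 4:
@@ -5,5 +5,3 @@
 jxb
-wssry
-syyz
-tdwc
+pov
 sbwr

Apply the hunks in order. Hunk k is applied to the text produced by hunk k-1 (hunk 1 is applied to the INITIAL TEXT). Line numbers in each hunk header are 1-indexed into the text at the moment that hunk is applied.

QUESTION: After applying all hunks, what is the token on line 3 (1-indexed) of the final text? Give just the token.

Hunk 1: at line 5 remove [vlj,sxyx] add [jxb] -> 12 lines: kdymz mbbjs xzqqx geie wkqpo bar jxb nwmw bog sbwr myv lyz
Hunk 2: at line 6 remove [nwmw,bog] add [wssry,syyz,tdwc] -> 13 lines: kdymz mbbjs xzqqx geie wkqpo bar jxb wssry syyz tdwc sbwr myv lyz
Hunk 3: at line 2 remove [geie,wkqpo,bar] add [csav] -> 11 lines: kdymz mbbjs xzqqx csav jxb wssry syyz tdwc sbwr myv lyz
Hunk 4: at line 5 remove [wssry,syyz,tdwc] add [pov] -> 9 lines: kdymz mbbjs xzqqx csav jxb pov sbwr myv lyz
Final line 3: xzqqx

Answer: xzqqx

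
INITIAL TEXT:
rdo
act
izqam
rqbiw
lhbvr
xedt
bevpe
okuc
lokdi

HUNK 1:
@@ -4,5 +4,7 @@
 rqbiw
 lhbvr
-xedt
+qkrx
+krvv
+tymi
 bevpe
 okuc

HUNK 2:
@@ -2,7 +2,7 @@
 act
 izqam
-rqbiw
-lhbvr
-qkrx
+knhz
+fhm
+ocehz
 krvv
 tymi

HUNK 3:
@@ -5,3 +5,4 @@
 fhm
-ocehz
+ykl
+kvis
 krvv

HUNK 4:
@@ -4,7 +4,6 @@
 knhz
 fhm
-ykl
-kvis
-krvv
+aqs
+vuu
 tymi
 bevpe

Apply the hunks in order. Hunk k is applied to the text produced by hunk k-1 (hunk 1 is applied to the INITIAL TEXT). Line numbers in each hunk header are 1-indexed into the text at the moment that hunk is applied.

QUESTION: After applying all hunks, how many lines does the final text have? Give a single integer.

Answer: 11

Derivation:
Hunk 1: at line 4 remove [xedt] add [qkrx,krvv,tymi] -> 11 lines: rdo act izqam rqbiw lhbvr qkrx krvv tymi bevpe okuc lokdi
Hunk 2: at line 2 remove [rqbiw,lhbvr,qkrx] add [knhz,fhm,ocehz] -> 11 lines: rdo act izqam knhz fhm ocehz krvv tymi bevpe okuc lokdi
Hunk 3: at line 5 remove [ocehz] add [ykl,kvis] -> 12 lines: rdo act izqam knhz fhm ykl kvis krvv tymi bevpe okuc lokdi
Hunk 4: at line 4 remove [ykl,kvis,krvv] add [aqs,vuu] -> 11 lines: rdo act izqam knhz fhm aqs vuu tymi bevpe okuc lokdi
Final line count: 11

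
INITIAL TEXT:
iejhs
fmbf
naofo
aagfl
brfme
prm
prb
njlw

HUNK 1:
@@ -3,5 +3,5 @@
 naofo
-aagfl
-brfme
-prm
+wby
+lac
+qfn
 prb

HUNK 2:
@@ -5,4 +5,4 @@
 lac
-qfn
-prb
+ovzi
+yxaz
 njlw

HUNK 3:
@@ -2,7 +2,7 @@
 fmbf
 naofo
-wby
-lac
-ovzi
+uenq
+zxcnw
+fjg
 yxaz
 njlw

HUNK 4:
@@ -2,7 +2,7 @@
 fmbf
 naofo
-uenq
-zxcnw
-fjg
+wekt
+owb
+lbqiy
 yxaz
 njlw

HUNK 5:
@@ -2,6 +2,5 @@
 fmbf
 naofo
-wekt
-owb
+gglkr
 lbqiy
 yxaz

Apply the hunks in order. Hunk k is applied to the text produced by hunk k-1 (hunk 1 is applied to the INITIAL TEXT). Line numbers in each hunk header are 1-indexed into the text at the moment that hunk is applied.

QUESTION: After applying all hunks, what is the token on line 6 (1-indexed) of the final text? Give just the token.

Hunk 1: at line 3 remove [aagfl,brfme,prm] add [wby,lac,qfn] -> 8 lines: iejhs fmbf naofo wby lac qfn prb njlw
Hunk 2: at line 5 remove [qfn,prb] add [ovzi,yxaz] -> 8 lines: iejhs fmbf naofo wby lac ovzi yxaz njlw
Hunk 3: at line 2 remove [wby,lac,ovzi] add [uenq,zxcnw,fjg] -> 8 lines: iejhs fmbf naofo uenq zxcnw fjg yxaz njlw
Hunk 4: at line 2 remove [uenq,zxcnw,fjg] add [wekt,owb,lbqiy] -> 8 lines: iejhs fmbf naofo wekt owb lbqiy yxaz njlw
Hunk 5: at line 2 remove [wekt,owb] add [gglkr] -> 7 lines: iejhs fmbf naofo gglkr lbqiy yxaz njlw
Final line 6: yxaz

Answer: yxaz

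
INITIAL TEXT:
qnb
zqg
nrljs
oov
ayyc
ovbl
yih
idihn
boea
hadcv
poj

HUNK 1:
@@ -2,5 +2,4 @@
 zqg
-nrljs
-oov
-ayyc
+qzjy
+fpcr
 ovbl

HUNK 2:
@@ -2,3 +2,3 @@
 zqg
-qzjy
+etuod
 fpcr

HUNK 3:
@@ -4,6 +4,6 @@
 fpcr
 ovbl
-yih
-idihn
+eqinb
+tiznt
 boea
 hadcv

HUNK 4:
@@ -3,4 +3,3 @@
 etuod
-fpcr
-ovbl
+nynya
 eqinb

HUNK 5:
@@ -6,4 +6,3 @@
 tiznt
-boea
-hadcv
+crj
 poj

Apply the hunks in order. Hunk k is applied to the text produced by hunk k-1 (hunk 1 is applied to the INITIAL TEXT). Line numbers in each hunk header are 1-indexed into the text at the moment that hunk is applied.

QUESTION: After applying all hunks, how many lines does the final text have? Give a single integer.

Hunk 1: at line 2 remove [nrljs,oov,ayyc] add [qzjy,fpcr] -> 10 lines: qnb zqg qzjy fpcr ovbl yih idihn boea hadcv poj
Hunk 2: at line 2 remove [qzjy] add [etuod] -> 10 lines: qnb zqg etuod fpcr ovbl yih idihn boea hadcv poj
Hunk 3: at line 4 remove [yih,idihn] add [eqinb,tiznt] -> 10 lines: qnb zqg etuod fpcr ovbl eqinb tiznt boea hadcv poj
Hunk 4: at line 3 remove [fpcr,ovbl] add [nynya] -> 9 lines: qnb zqg etuod nynya eqinb tiznt boea hadcv poj
Hunk 5: at line 6 remove [boea,hadcv] add [crj] -> 8 lines: qnb zqg etuod nynya eqinb tiznt crj poj
Final line count: 8

Answer: 8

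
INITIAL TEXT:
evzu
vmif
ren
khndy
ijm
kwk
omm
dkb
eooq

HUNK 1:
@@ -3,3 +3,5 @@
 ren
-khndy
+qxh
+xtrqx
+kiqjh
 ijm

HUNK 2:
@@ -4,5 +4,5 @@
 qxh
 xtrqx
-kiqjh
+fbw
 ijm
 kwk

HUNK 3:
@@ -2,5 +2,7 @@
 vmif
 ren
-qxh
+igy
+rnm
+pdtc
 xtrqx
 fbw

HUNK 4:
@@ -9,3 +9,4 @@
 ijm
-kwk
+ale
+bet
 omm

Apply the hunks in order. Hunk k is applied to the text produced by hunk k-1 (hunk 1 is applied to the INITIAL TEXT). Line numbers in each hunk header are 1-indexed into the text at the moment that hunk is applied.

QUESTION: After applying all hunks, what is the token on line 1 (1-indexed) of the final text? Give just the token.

Hunk 1: at line 3 remove [khndy] add [qxh,xtrqx,kiqjh] -> 11 lines: evzu vmif ren qxh xtrqx kiqjh ijm kwk omm dkb eooq
Hunk 2: at line 4 remove [kiqjh] add [fbw] -> 11 lines: evzu vmif ren qxh xtrqx fbw ijm kwk omm dkb eooq
Hunk 3: at line 2 remove [qxh] add [igy,rnm,pdtc] -> 13 lines: evzu vmif ren igy rnm pdtc xtrqx fbw ijm kwk omm dkb eooq
Hunk 4: at line 9 remove [kwk] add [ale,bet] -> 14 lines: evzu vmif ren igy rnm pdtc xtrqx fbw ijm ale bet omm dkb eooq
Final line 1: evzu

Answer: evzu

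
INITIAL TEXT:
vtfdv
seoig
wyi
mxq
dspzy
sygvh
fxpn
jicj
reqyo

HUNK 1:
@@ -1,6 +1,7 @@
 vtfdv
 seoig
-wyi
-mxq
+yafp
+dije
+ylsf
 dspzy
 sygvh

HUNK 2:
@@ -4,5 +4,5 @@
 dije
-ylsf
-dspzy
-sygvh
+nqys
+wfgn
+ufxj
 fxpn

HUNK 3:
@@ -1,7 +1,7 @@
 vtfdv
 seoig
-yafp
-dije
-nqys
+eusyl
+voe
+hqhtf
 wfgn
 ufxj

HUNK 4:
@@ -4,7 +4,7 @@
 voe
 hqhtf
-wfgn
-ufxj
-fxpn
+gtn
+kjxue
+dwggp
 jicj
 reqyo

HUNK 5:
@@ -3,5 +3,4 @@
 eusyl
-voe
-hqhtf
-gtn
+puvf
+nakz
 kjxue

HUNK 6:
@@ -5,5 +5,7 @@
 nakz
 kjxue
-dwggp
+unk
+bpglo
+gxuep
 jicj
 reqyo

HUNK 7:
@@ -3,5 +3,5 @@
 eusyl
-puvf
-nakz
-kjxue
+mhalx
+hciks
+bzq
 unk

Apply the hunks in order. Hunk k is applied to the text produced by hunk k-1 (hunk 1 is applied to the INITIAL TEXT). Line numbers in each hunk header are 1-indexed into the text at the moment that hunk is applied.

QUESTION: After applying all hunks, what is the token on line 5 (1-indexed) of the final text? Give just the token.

Answer: hciks

Derivation:
Hunk 1: at line 1 remove [wyi,mxq] add [yafp,dije,ylsf] -> 10 lines: vtfdv seoig yafp dije ylsf dspzy sygvh fxpn jicj reqyo
Hunk 2: at line 4 remove [ylsf,dspzy,sygvh] add [nqys,wfgn,ufxj] -> 10 lines: vtfdv seoig yafp dije nqys wfgn ufxj fxpn jicj reqyo
Hunk 3: at line 1 remove [yafp,dije,nqys] add [eusyl,voe,hqhtf] -> 10 lines: vtfdv seoig eusyl voe hqhtf wfgn ufxj fxpn jicj reqyo
Hunk 4: at line 4 remove [wfgn,ufxj,fxpn] add [gtn,kjxue,dwggp] -> 10 lines: vtfdv seoig eusyl voe hqhtf gtn kjxue dwggp jicj reqyo
Hunk 5: at line 3 remove [voe,hqhtf,gtn] add [puvf,nakz] -> 9 lines: vtfdv seoig eusyl puvf nakz kjxue dwggp jicj reqyo
Hunk 6: at line 5 remove [dwggp] add [unk,bpglo,gxuep] -> 11 lines: vtfdv seoig eusyl puvf nakz kjxue unk bpglo gxuep jicj reqyo
Hunk 7: at line 3 remove [puvf,nakz,kjxue] add [mhalx,hciks,bzq] -> 11 lines: vtfdv seoig eusyl mhalx hciks bzq unk bpglo gxuep jicj reqyo
Final line 5: hciks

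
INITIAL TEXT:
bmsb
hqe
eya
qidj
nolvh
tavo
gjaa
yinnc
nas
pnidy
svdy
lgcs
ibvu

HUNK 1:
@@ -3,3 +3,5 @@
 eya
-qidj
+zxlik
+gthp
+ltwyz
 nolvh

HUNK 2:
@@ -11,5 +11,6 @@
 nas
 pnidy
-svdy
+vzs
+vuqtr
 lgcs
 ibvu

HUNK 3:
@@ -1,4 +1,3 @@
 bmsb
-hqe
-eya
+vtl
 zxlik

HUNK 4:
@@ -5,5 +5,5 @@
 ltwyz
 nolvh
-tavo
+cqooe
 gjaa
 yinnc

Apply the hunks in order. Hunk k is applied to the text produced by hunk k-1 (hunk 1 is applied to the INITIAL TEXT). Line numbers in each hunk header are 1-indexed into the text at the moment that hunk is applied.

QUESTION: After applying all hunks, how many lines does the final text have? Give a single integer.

Answer: 15

Derivation:
Hunk 1: at line 3 remove [qidj] add [zxlik,gthp,ltwyz] -> 15 lines: bmsb hqe eya zxlik gthp ltwyz nolvh tavo gjaa yinnc nas pnidy svdy lgcs ibvu
Hunk 2: at line 11 remove [svdy] add [vzs,vuqtr] -> 16 lines: bmsb hqe eya zxlik gthp ltwyz nolvh tavo gjaa yinnc nas pnidy vzs vuqtr lgcs ibvu
Hunk 3: at line 1 remove [hqe,eya] add [vtl] -> 15 lines: bmsb vtl zxlik gthp ltwyz nolvh tavo gjaa yinnc nas pnidy vzs vuqtr lgcs ibvu
Hunk 4: at line 5 remove [tavo] add [cqooe] -> 15 lines: bmsb vtl zxlik gthp ltwyz nolvh cqooe gjaa yinnc nas pnidy vzs vuqtr lgcs ibvu
Final line count: 15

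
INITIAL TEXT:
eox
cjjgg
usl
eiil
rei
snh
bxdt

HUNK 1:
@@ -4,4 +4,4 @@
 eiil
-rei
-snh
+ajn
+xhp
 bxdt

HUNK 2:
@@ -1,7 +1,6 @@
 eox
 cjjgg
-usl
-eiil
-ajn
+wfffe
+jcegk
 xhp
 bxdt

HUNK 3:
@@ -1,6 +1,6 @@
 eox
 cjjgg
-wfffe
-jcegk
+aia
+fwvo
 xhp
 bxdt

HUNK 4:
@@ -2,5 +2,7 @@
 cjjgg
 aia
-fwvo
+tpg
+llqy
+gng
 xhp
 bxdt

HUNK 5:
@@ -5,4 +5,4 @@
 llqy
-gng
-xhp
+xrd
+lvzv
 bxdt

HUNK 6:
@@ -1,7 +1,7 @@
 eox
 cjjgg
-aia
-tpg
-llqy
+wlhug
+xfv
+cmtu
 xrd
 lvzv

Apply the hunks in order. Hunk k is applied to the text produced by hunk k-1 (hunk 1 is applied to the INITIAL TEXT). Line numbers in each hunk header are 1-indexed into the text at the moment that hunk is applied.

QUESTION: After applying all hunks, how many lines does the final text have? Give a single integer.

Hunk 1: at line 4 remove [rei,snh] add [ajn,xhp] -> 7 lines: eox cjjgg usl eiil ajn xhp bxdt
Hunk 2: at line 1 remove [usl,eiil,ajn] add [wfffe,jcegk] -> 6 lines: eox cjjgg wfffe jcegk xhp bxdt
Hunk 3: at line 1 remove [wfffe,jcegk] add [aia,fwvo] -> 6 lines: eox cjjgg aia fwvo xhp bxdt
Hunk 4: at line 2 remove [fwvo] add [tpg,llqy,gng] -> 8 lines: eox cjjgg aia tpg llqy gng xhp bxdt
Hunk 5: at line 5 remove [gng,xhp] add [xrd,lvzv] -> 8 lines: eox cjjgg aia tpg llqy xrd lvzv bxdt
Hunk 6: at line 1 remove [aia,tpg,llqy] add [wlhug,xfv,cmtu] -> 8 lines: eox cjjgg wlhug xfv cmtu xrd lvzv bxdt
Final line count: 8

Answer: 8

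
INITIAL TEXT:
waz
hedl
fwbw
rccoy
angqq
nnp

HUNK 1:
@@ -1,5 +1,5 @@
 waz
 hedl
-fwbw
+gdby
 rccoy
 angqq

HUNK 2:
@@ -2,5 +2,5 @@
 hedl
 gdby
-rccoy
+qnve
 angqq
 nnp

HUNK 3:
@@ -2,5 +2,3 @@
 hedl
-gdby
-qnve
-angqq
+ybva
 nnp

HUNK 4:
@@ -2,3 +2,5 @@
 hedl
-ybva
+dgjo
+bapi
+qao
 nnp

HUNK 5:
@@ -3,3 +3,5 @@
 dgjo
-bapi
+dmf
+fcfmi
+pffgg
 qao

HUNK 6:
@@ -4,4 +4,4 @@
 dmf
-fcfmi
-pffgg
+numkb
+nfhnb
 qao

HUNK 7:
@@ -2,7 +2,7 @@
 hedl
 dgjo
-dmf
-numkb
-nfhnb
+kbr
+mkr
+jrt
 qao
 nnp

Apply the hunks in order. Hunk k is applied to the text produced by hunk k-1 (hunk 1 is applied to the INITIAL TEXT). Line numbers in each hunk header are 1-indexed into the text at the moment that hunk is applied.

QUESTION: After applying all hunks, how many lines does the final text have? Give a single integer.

Hunk 1: at line 1 remove [fwbw] add [gdby] -> 6 lines: waz hedl gdby rccoy angqq nnp
Hunk 2: at line 2 remove [rccoy] add [qnve] -> 6 lines: waz hedl gdby qnve angqq nnp
Hunk 3: at line 2 remove [gdby,qnve,angqq] add [ybva] -> 4 lines: waz hedl ybva nnp
Hunk 4: at line 2 remove [ybva] add [dgjo,bapi,qao] -> 6 lines: waz hedl dgjo bapi qao nnp
Hunk 5: at line 3 remove [bapi] add [dmf,fcfmi,pffgg] -> 8 lines: waz hedl dgjo dmf fcfmi pffgg qao nnp
Hunk 6: at line 4 remove [fcfmi,pffgg] add [numkb,nfhnb] -> 8 lines: waz hedl dgjo dmf numkb nfhnb qao nnp
Hunk 7: at line 2 remove [dmf,numkb,nfhnb] add [kbr,mkr,jrt] -> 8 lines: waz hedl dgjo kbr mkr jrt qao nnp
Final line count: 8

Answer: 8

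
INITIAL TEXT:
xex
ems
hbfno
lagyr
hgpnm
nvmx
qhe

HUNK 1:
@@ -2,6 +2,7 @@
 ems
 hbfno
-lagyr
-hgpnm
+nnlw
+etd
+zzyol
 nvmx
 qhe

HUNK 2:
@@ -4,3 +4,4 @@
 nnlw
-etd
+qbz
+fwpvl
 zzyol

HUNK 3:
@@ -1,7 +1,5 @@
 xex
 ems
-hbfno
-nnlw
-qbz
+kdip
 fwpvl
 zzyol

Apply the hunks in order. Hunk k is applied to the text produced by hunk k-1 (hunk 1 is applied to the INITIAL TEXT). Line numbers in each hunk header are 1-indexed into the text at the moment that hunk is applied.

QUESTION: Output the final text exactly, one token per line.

Hunk 1: at line 2 remove [lagyr,hgpnm] add [nnlw,etd,zzyol] -> 8 lines: xex ems hbfno nnlw etd zzyol nvmx qhe
Hunk 2: at line 4 remove [etd] add [qbz,fwpvl] -> 9 lines: xex ems hbfno nnlw qbz fwpvl zzyol nvmx qhe
Hunk 3: at line 1 remove [hbfno,nnlw,qbz] add [kdip] -> 7 lines: xex ems kdip fwpvl zzyol nvmx qhe

Answer: xex
ems
kdip
fwpvl
zzyol
nvmx
qhe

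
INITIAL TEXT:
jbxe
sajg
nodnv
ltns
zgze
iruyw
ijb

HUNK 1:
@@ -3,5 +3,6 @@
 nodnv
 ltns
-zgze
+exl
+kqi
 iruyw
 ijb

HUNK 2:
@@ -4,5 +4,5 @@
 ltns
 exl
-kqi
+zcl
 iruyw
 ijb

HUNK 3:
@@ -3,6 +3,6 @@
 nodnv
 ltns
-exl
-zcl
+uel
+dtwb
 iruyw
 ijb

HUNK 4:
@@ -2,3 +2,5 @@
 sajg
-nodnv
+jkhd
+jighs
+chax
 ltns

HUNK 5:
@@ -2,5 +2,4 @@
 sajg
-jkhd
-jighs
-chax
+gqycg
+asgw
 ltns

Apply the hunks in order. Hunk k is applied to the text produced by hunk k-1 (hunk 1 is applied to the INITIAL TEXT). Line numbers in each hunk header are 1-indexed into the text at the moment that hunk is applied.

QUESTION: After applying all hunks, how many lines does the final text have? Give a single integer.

Answer: 9

Derivation:
Hunk 1: at line 3 remove [zgze] add [exl,kqi] -> 8 lines: jbxe sajg nodnv ltns exl kqi iruyw ijb
Hunk 2: at line 4 remove [kqi] add [zcl] -> 8 lines: jbxe sajg nodnv ltns exl zcl iruyw ijb
Hunk 3: at line 3 remove [exl,zcl] add [uel,dtwb] -> 8 lines: jbxe sajg nodnv ltns uel dtwb iruyw ijb
Hunk 4: at line 2 remove [nodnv] add [jkhd,jighs,chax] -> 10 lines: jbxe sajg jkhd jighs chax ltns uel dtwb iruyw ijb
Hunk 5: at line 2 remove [jkhd,jighs,chax] add [gqycg,asgw] -> 9 lines: jbxe sajg gqycg asgw ltns uel dtwb iruyw ijb
Final line count: 9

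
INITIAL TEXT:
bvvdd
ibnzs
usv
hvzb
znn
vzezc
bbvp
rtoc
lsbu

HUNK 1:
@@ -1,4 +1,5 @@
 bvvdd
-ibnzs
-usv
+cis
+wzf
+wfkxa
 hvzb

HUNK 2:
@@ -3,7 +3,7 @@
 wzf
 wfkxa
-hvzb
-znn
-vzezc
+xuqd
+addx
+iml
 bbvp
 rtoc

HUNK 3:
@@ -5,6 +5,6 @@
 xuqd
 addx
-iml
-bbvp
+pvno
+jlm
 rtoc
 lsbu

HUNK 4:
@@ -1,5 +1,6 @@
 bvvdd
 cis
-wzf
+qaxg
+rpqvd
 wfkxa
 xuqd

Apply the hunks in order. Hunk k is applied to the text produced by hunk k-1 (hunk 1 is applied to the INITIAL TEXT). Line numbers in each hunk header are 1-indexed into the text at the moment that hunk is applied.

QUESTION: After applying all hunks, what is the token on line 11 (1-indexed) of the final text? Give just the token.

Answer: lsbu

Derivation:
Hunk 1: at line 1 remove [ibnzs,usv] add [cis,wzf,wfkxa] -> 10 lines: bvvdd cis wzf wfkxa hvzb znn vzezc bbvp rtoc lsbu
Hunk 2: at line 3 remove [hvzb,znn,vzezc] add [xuqd,addx,iml] -> 10 lines: bvvdd cis wzf wfkxa xuqd addx iml bbvp rtoc lsbu
Hunk 3: at line 5 remove [iml,bbvp] add [pvno,jlm] -> 10 lines: bvvdd cis wzf wfkxa xuqd addx pvno jlm rtoc lsbu
Hunk 4: at line 1 remove [wzf] add [qaxg,rpqvd] -> 11 lines: bvvdd cis qaxg rpqvd wfkxa xuqd addx pvno jlm rtoc lsbu
Final line 11: lsbu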